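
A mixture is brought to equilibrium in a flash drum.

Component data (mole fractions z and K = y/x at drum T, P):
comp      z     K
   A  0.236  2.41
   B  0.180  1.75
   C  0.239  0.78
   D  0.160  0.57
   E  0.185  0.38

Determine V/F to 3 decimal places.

Material balance + equilibrium reduce to Σ zᵢ(Kᵢ−1)/(1+V/F(Kᵢ−1)) = 0.
Feasibility: ΣzᵢKᵢ = 1.232, Σzᵢ/Kᵢ = 1.275 — both > 1, two phases present.
Newton iteration, V/F⁰ = 0.5:
  V/F = 0.500: g = -0.0196, g' = -0.427 → V/F = 0.454
Converged at V/F = 0.454.

V/F = 0.454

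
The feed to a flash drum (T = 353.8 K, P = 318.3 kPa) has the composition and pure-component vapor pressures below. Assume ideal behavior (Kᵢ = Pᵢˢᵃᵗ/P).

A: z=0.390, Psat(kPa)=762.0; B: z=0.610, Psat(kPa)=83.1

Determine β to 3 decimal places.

Raoult's law: Kᵢ = Pᵢˢᵃᵗ/P = Pᵢˢᵃᵗ/318.3.
  K_A = 762.0/318.3 = 2.39397, K_B = 83.1/318.3 = 0.26107
Let β = V/F and solve Σ zᵢ(Kᵢ−1)/(1+β(Kᵢ−1)) = 0.
Check two-phase: ΣzᵢKᵢ = 1.093 > 1 and Σzᵢ/Kᵢ = 2.499 > 1, so g(0) = 0.093 > 0 and g(1) = -1.499 < 0.
Iterate (Newton) starting at β = 0.36:
  β = 0.360: g = -0.2521, g' = -0.954 → β = 0.096
  β = 0.096: g = -0.0055, g' = -0.976 → β = 0.090
Converged at β = 0.090.

β = 0.090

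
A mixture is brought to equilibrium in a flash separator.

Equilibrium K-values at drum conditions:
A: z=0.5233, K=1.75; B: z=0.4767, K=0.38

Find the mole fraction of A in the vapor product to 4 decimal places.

y_A = 0.7920

Rachford–Rice: g(V/F) = Σ zᵢ(Kᵢ−1)/(1+V/F(Kᵢ−1)) = 0.
Feasibility: ΣzᵢKᵢ = 1.0969, Σzᵢ/Kᵢ = 1.5535 — both > 1, two phases present.
Binary case is linear: z₁(K₁−1)(1+V/F(K₂−1)) + z₂(K₂−1)(1+V/F(K₁−1)) = 0
⇒ V/F = [z₁(K₁−1)+z₂(K₂−1)] / [−(K₁−1)(K₂−1)] = 0.09692/0.46500 = 0.2084
Compositions from xᵢ = zᵢ/(1+V/F(Kᵢ−1)), yᵢ = Kᵢxᵢ:
  A: x = 0.4526, y = 0.7920
  B: x = 0.5474, y = 0.2080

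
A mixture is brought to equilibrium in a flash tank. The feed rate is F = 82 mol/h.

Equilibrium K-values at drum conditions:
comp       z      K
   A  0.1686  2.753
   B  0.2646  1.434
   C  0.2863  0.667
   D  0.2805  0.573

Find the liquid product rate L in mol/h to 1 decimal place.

L = 44.9 mol/h

Let β = V/F and solve Σ zᵢ(Kᵢ−1)/(1+β(Kᵢ−1)) = 0.
Feasibility: ΣzᵢKᵢ = 1.1953, Σzᵢ/Kᵢ = 1.1645 — both > 1, two phases present.
Newton iteration, β⁰ = 0.5:
  β = 0.5000: g = -0.01481, g' = -0.3092 → β = 0.4521
  β = 0.4521: g = 0.00022, g' = -0.3186 → β = 0.4528
Converged at β = 0.4528.
Then V = β·F = 0.4528·82 = 37.1 mol/h and L = F − V = 44.9 mol/h.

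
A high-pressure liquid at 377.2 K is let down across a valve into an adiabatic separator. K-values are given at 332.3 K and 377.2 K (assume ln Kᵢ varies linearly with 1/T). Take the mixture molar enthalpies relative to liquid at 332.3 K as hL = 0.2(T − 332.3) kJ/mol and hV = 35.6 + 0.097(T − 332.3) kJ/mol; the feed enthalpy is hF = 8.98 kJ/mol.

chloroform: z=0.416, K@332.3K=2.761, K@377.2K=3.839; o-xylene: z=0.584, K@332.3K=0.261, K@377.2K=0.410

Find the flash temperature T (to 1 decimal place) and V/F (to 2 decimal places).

T = 334.1 K, V/F = 0.24

Adiabatic flash: solve Rachford–Rice at each trial T, then check hF = ψ·hV(T) + (1−ψ)·hL(T).
  T = 332.3 K: K = (2.761, 0.261), RR gives ψ = 0.231, H_out = 8.234 kJ/mol
  T = 377.2 K: K = (3.839, 0.410), RR gives ψ = 0.499, H_out = 24.448 kJ/mol
  T = 354.8 K: K = (3.291, 0.332), RR gives ψ = 0.368, H_out = 16.743 kJ/mol
  T = 343.6 K: K = (3.024, 0.296), RR gives ψ = 0.302, H_out = 12.665 kJ/mol
  T = 338.0 K: K = (2.893, 0.278), RR gives ψ = 0.268, H_out = 10.519 kJ/mol
  T = 335.1 K: K = (2.826, 0.269), RR gives ψ = 0.250, H_out = 9.371 kJ/mol
  T = 333.7 K: K = (2.793, 0.265), RR gives ψ = 0.240, H_out = 8.806 kJ/mol
Linear interpolation between T = 333.7 (H_out = 8.806) and T = 335.1 (H_out = 9.371) on hF = 8.98 gives T ≈ 334.1 K, at which ψ = 0.24.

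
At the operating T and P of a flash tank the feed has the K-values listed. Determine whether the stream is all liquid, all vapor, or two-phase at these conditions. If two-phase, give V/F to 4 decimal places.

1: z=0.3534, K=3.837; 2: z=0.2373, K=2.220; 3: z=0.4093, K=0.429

ΣzᵢKᵢ = 2.0584; Σzᵢ/Kᵢ = 1.1531.
Both exceed 1, so a two-phase solution exists.
Material balance + equilibrium reduce to Σ zᵢ(Kᵢ−1)/(1+ψ(Kᵢ−1)) = 0.
Newton iteration, ψ⁰ = 0.39:
  ψ = 0.3900: g = 0.37147, g' = -1.0241 → ψ = 0.7527
  ψ = 0.7527: g = 0.06079, g' = -0.7958 → ψ = 0.8291
  ψ = 0.8291: g = -0.00083, g' = -0.8217 → ψ = 0.8281
Converged at ψ = 0.8281.

two-phase, V/F = 0.8281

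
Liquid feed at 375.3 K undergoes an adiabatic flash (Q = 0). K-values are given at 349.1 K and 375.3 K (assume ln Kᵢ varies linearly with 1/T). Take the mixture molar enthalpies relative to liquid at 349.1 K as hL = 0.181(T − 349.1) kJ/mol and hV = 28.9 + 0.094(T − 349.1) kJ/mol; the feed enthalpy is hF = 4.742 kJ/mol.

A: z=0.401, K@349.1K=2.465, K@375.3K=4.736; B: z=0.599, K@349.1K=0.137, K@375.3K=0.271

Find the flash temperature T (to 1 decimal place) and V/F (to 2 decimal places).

T = 353.6 K, V/F = 0.14

Adiabatic flash: solve Rachford–Rice at each trial T, then check hF = ψ·hV(T) + (1−ψ)·hL(T).
  T = 349.1 K: K = (2.465, 0.137), RR gives ψ = 0.056, H_out = 1.612 kJ/mol
  T = 375.3 K: K = (4.736, 0.271), RR gives ψ = 0.390, H_out = 15.117 kJ/mol
  T = 362.2 K: K = (3.457, 0.195), RR gives ψ = 0.254, H_out = 9.434 kJ/mol
  T = 355.6 K: K = (2.925, 0.164), RR gives ψ = 0.168, H_out = 5.946 kJ/mol
  T = 352.4 K: K = (2.691, 0.150), RR gives ψ = 0.118, H_out = 3.960 kJ/mol
  T = 354.0 K: K = (2.806, 0.157), RR gives ψ = 0.144, H_out = 4.983 kJ/mol
Linear interpolation between T = 352.4 (H_out = 3.960) and T = 354.0 (H_out = 4.983) on hF = 4.742 gives T ≈ 353.6 K, at which ψ = 0.14.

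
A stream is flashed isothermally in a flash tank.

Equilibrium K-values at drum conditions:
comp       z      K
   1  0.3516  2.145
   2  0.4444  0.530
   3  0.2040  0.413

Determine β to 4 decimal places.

β = 0.1269

Newton iteration, β⁰ = 0.5:
  β = 0.5000: g = -0.18651, g' = -0.4950 → β = 0.1232
  β = 0.1232: g = 0.00203, g' = -0.5463 → β = 0.1269
Converged at β = 0.1269.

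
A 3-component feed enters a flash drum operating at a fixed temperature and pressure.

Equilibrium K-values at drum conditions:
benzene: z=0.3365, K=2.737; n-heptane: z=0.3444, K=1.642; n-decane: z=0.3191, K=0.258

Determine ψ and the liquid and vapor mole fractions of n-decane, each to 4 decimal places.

ψ = 0.6212, x_n-decane = 0.5919, y_n-decane = 0.1527

Let ψ = V/F and solve Σ zᵢ(Kᵢ−1)/(1+ψ(Kᵢ−1)) = 0.
Feasibility: ΣzᵢKᵢ = 1.5688, Σzᵢ/Kᵢ = 1.5695 — both > 1, two phases present.
Newton iteration, ψ⁰ = 0.5:
  ψ = 0.5000: g = 0.10377, g' = -0.8162 → ψ = 0.6271
  ψ = 0.6271: g = -0.00545, g' = -0.9193 → ψ = 0.6212
Converged at ψ = 0.6212.
Compositions from xᵢ = zᵢ/(1+ψ(Kᵢ−1)), yᵢ = Kᵢxᵢ:
  benzene: x = 0.1619, y = 0.4430
  n-heptane: x = 0.2462, y = 0.4043
  n-decane: x = 0.5919, y = 0.1527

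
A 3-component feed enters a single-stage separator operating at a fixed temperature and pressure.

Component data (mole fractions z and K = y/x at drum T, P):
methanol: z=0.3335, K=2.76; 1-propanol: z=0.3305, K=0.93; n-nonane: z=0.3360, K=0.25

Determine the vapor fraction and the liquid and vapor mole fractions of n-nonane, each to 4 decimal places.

ψ = 0.3471, x_n-nonane = 0.4542, y_n-nonane = 0.1136

Newton iteration, ψ⁰ = 0.4:
  ψ = 0.4000: g = -0.03934, g' = -0.7432 → ψ = 0.3471
Converged at ψ = 0.3471.
Compositions from xᵢ = zᵢ/(1+ψ(Kᵢ−1)), yᵢ = Kᵢxᵢ:
  methanol: x = 0.2070, y = 0.5714
  1-propanol: x = 0.3387, y = 0.3150
  n-nonane: x = 0.4542, y = 0.1136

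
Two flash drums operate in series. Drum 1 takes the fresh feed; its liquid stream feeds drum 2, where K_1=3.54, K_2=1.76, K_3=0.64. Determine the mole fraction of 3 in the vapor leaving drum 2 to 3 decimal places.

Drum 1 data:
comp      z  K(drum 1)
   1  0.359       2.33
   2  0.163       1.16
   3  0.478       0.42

Drum 1:
Material balance + equilibrium reduce to Σ zᵢ(Kᵢ−1)/(1+ψ₁(Kᵢ−1)) = 0.
Feasibility: ΣzᵢKᵢ = 1.226, Σzᵢ/Kᵢ = 1.433 — both > 1, two phases present.
Newton iteration, ψ₁⁰ = 0.5:
  ψ₁ = 0.500: g = -0.0796, g' = -0.552 → ψ₁ = 0.356
  ψ₁ = 0.356: g = -0.0005, g' = -0.552 → ψ₁ = 0.355
Converged at ψ₁ = 0.355.
Drum-1 compositions:
  1: x = 0.244, y = 0.568
  2: x = 0.154, y = 0.179
  3: x = 0.602, y = 0.253
Drum-2 feed = drum-1 liquid: z₂ = (0.2439, 0.1542, 0.6019).
Drum 2:
Let ψ₂ = V/F and solve Σ zᵢ(Kᵢ−1)/(1+ψ₂(Kᵢ−1)) = 0.
Check two-phase: ΣzᵢKᵢ = 1.520 > 1 and Σzᵢ/Kᵢ = 1.097 > 1, so g(0) = 0.520 > 0 and g(1) = -0.097 < 0.
Newton iteration, ψ₂⁰ = 0.36:
  ψ₂ = 0.360: g = 0.1667, g' = -0.587 → ψ₂ = 0.644
  ψ₂ = 0.644: g = 0.0317, g' = -0.399 → ψ₂ = 0.723
  ψ₂ = 0.723: g = 0.0010, g' = -0.375 → ψ₂ = 0.726
Converged at ψ₂ = 0.726.
  1: x = 0.086, y = 0.304
  2: x = 0.099, y = 0.175
  3: x = 0.815, y = 0.522

y_3 (drum 2) = 0.522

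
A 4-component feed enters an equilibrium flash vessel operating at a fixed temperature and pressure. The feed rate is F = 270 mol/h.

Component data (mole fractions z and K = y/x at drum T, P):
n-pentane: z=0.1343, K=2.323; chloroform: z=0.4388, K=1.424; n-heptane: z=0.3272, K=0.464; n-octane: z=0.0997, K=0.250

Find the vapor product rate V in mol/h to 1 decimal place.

Newton iteration, ψ⁰ = 0.51:
  ψ = 0.5100: g = -0.10338, g' = -0.4623 → ψ = 0.2863
  ψ = 0.2863: g = -0.00763, g' = -0.4085 → ψ = 0.2677
  ψ = 0.2677: g = -0.00001, g' = -0.4077 → ψ = 0.2676
Converged at ψ = 0.2676.
Then V = ψ·F = 0.2676·270 = 72.3 mol/h and L = F − V = 197.7 mol/h.

V = 72.3 mol/h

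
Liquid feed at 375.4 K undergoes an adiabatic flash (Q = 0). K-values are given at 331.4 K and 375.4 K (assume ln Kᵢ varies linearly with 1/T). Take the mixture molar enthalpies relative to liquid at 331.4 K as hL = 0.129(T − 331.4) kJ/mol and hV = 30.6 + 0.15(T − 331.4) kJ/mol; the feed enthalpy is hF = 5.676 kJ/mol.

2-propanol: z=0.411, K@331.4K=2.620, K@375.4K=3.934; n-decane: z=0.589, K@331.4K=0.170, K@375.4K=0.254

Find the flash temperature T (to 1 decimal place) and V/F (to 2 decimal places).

Adiabatic flash: solve Rachford–Rice at each trial T, then check hF = ψ·hV(T) + (1−ψ)·hL(T).
  T = 331.4 K: K = (2.620, 0.170), RR gives ψ = 0.132, H_out = 4.027 kJ/mol
  T = 375.4 K: K = (3.934, 0.254), RR gives ψ = 0.350, H_out = 16.715 kJ/mol
  T = 353.4 K: K = (3.251, 0.210), RR gives ψ = 0.259, H_out = 10.880 kJ/mol
  T = 342.4 K: K = (2.929, 0.190), RR gives ψ = 0.202, H_out = 7.644 kJ/mol
  T = 336.9 K: K = (2.773, 0.180), RR gives ψ = 0.169, H_out = 5.894 kJ/mol
  T = 334.1 K: K = (2.694, 0.175), RR gives ψ = 0.150, H_out = 4.960 kJ/mol
  T = 335.5 K: K = (2.733, 0.177), RR gives ψ = 0.160, H_out = 5.431 kJ/mol
Linear interpolation between T = 335.5 (H_out = 5.431) and T = 336.9 (H_out = 5.894) on hF = 5.676 gives T ≈ 336.2 K, at which ψ = 0.16.

T = 336.2 K, V/F = 0.16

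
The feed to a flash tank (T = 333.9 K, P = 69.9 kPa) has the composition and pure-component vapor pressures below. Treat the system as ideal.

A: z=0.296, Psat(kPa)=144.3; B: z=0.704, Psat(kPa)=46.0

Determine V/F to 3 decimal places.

V/F = 0.204

Raoult's law: Kᵢ = Pᵢˢᵃᵗ/P = Pᵢˢᵃᵗ/69.9.
  K_A = 144.3/69.9 = 2.06438, K_B = 46.0/69.9 = 0.65808
Binary case is linear: z₁(K₁−1)(1+V/F(K₂−1)) + z₂(K₂−1)(1+V/F(K₁−1)) = 0
⇒ V/F = [z₁(K₁−1)+z₂(K₂−1)] / [−(K₁−1)(K₂−1)] = 0.0743/0.3639 = 0.204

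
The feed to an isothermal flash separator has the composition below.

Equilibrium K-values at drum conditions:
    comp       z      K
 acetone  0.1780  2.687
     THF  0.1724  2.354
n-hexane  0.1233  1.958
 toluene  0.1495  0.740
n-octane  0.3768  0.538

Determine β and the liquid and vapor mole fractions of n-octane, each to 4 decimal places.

Material balance + equilibrium reduce to Σ zᵢ(Kᵢ−1)/(1+β(Kᵢ−1)) = 0.
g(0) = ΣzᵢKᵢ − 1 = 0.4389 and g(1) = 1 − Σzᵢ/Kᵢ = -0.1049, so a root lies in (0, 1).
Newton iteration, β⁰ = 0.5:
  β = 0.5000: g = 0.11090, g' = -0.4625 → β = 0.7398
  β = 0.7398: g = 0.00673, g' = -0.4190 → β = 0.7558
Converged at β = 0.7558.
Compositions from xᵢ = zᵢ/(1+β(Kᵢ−1)), yᵢ = Kᵢxᵢ:
  acetone: x = 0.0782, y = 0.2102
  THF: x = 0.0852, y = 0.2006
  n-hexane: x = 0.0715, y = 0.1400
  toluene: x = 0.1861, y = 0.1377
  n-octane: x = 0.5790, y = 0.3115

β = 0.7558, x_n-octane = 0.5790, y_n-octane = 0.3115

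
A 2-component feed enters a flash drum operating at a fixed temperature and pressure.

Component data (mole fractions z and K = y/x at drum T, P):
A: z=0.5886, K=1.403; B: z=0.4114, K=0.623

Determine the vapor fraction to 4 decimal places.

Rachford–Rice: g(ψ) = Σ zᵢ(Kᵢ−1)/(1+ψ(Kᵢ−1)) = 0.
Check two-phase: ΣzᵢKᵢ = 1.0821 > 1 and Σzᵢ/Kᵢ = 1.0799 > 1, so g(0) = 0.0821 > 0 and g(1) = -0.0799 < 0.
Binary case is linear: z₁(K₁−1)(1+ψ(K₂−1)) + z₂(K₂−1)(1+ψ(K₁−1)) = 0
⇒ ψ = [z₁(K₁−1)+z₂(K₂−1)] / [−(K₁−1)(K₂−1)] = 0.08211/0.15193 = 0.5404

ψ = 0.5404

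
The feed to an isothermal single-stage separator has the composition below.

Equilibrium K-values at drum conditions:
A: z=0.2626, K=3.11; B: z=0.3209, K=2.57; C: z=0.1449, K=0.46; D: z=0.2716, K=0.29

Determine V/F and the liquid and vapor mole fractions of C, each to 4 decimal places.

V/F = 0.6544, x_C = 0.2241, y_C = 0.1031

Material balance + equilibrium reduce to Σ zᵢ(Kᵢ−1)/(1+V/F(Kᵢ−1)) = 0.
Check two-phase: ΣzᵢKᵢ = 1.7868 > 1 and Σzᵢ/Kᵢ = 1.4609 > 1, so g(0) = 0.7868 > 0 and g(1) = -0.4609 < 0.
Iterate (Newton) starting at V/F = 0.55:
  V/F = 0.5500: g = 0.09913, g' = -0.9323 → V/F = 0.6563
  V/F = 0.6563: g = -0.00185, g' = -0.9789 → V/F = 0.6544
Converged at V/F = 0.6544.
Compositions from xᵢ = zᵢ/(1+V/F(Kᵢ−1)), yᵢ = Kᵢxᵢ:
  A: x = 0.1103, y = 0.3430
  B: x = 0.1583, y = 0.4068
  C: x = 0.2241, y = 0.1031
  D: x = 0.5073, y = 0.1471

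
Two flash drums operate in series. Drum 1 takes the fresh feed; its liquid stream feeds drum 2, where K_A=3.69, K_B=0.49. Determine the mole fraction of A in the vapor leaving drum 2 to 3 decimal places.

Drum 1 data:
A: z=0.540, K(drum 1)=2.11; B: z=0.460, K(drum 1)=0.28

Drum 1:
Rachford–Rice: g(ψ₁) = Σ zᵢ(Kᵢ−1)/(1+ψ₁(Kᵢ−1)) = 0.
Check two-phase: ΣzᵢKᵢ = 1.268 > 1 and Σzᵢ/Kᵢ = 1.899 > 1, so g(0) = 0.268 > 0 and g(1) = -0.899 < 0.
Binary case is linear: z₁(K₁−1)(1+ψ₁(K₂−1)) + z₂(K₂−1)(1+ψ₁(K₁−1)) = 0
⇒ ψ₁ = [z₁(K₁−1)+z₂(K₂−1)] / [−(K₁−1)(K₂−1)] = 0.2682/0.7992 = 0.336
Drum-1 compositions:
  A: x = 0.393, y = 0.830
  B: x = 0.607, y = 0.170
Drum-2 feed = drum-1 liquid: z₂ = (0.3934, 0.6066).
Drum 2:
Binary case is linear: z₁(K₁−1)(1+ψ₂(K₂−1)) + z₂(K₂−1)(1+ψ₂(K₁−1)) = 0
⇒ ψ₂ = [z₁(K₁−1)+z₂(K₂−1)] / [−(K₁−1)(K₂−1)] = 0.7490/1.3719 = 0.546
  A: x = 0.159, y = 0.588
  B: x = 0.841, y = 0.412

y_A (drum 2) = 0.588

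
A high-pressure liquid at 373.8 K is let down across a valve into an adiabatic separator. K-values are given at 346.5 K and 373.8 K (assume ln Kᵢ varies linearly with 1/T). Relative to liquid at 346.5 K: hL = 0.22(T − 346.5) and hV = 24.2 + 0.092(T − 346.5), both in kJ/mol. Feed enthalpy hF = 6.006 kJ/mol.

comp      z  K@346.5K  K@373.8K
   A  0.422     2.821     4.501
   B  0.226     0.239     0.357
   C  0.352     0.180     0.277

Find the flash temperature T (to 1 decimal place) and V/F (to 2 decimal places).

Adiabatic flash: solve Rachford–Rice at each trial T, then check hF = ψ·hV(T) + (1−ψ)·hL(T).
  T = 346.5 K: K = (2.821, 0.239, 0.180), RR gives ψ = 0.212, H_out = 5.130 kJ/mol
  T = 373.8 K: K = (4.501, 0.357, 0.277), RR gives ψ = 0.444, H_out = 15.202 kJ/mol
  T = 360.1 K: K = (3.592, 0.294, 0.225), RR gives ψ = 0.341, H_out = 10.646 kJ/mol
  T = 353.3 K: K = (3.191, 0.266, 0.202), RR gives ψ = 0.282, H_out = 8.066 kJ/mol
  T = 349.9 K: K = (3.002, 0.252, 0.191), RR gives ψ = 0.248, H_out = 6.652 kJ/mol
  T = 348.2 K: K = (2.910, 0.245, 0.185), RR gives ψ = 0.231, H_out = 5.906 kJ/mol
Linear interpolation between T = 348.2 (H_out = 5.906) and T = 349.9 (H_out = 6.652) on hF = 6.006 gives T ≈ 348.4 K, at which ψ = 0.23.

T = 348.4 K, V/F = 0.23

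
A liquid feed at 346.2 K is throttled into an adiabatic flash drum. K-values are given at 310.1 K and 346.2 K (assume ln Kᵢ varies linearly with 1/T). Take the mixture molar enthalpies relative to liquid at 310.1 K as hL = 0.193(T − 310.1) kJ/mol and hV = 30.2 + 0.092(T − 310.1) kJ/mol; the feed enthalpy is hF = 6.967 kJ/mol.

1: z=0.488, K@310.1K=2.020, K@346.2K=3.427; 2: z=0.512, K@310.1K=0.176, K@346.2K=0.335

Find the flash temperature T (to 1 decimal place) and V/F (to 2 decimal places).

Adiabatic flash: solve Rachford–Rice at each trial T, then check hF = ψ·hV(T) + (1−ψ)·hL(T).
  T = 310.1 K: K = (2.020, 0.176), RR gives ψ = 0.090, H_out = 2.726 kJ/mol
  T = 346.2 K: K = (3.427, 0.335), RR gives ψ = 0.523, H_out = 20.852 kJ/mol
  T = 328.1 K: K = (2.668, 0.247), RR gives ψ = 0.341, H_out = 13.152 kJ/mol
  T = 319.1 K: K = (2.330, 0.209), RR gives ψ = 0.232, H_out = 8.547 kJ/mol
  T = 314.6 K: K = (2.172, 0.192), RR gives ψ = 0.167, H_out = 5.843 kJ/mol
  T = 316.9 K: K = (2.252, 0.201), RR gives ψ = 0.202, H_out = 7.268 kJ/mol
Linear interpolation between T = 314.6 (H_out = 5.843) and T = 316.9 (H_out = 7.268) on hF = 6.967 gives T ≈ 316.4 K, at which ψ = 0.19.

T = 316.4 K, V/F = 0.19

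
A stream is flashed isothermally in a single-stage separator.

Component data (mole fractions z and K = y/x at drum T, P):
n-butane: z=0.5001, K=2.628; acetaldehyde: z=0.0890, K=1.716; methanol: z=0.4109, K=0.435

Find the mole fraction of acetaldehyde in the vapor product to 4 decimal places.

Rachford–Rice: g(V/F) = Σ zᵢ(Kᵢ−1)/(1+V/F(Kᵢ−1)) = 0.
Check two-phase: ΣzᵢKᵢ = 1.6457 > 1 and Σzᵢ/Kᵢ = 1.1868 > 1, so g(0) = 0.6457 > 0 and g(1) = -0.1868 < 0.
Iterate (Newton) starting at V/F = 0.49:
  V/F = 0.4900: g = 0.17902, g' = -0.6860 → V/F = 0.7510
  V/F = 0.7510: g = 0.00449, g' = -0.6834 → V/F = 0.7575
Converged at V/F = 0.7575.
Compositions from xᵢ = zᵢ/(1+V/F(Kᵢ−1)), yᵢ = Kᵢxᵢ:
  n-butane: x = 0.2239, y = 0.5885
  acetaldehyde: x = 0.0577, y = 0.0990
  methanol: x = 0.7184, y = 0.3125

y_acetaldehyde = 0.0990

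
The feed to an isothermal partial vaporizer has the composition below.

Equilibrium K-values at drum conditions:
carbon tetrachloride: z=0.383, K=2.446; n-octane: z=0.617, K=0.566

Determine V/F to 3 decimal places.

V/F = 0.456

Material balance + equilibrium reduce to Σ zᵢ(Kᵢ−1)/(1+V/F(Kᵢ−1)) = 0.
Feasibility: ΣzᵢKᵢ = 1.286, Σzᵢ/Kᵢ = 1.247 — both > 1, two phases present.
Newton iteration, V/F⁰ = 0.31:
  V/F = 0.310: g = 0.0730, g' = -0.537 → V/F = 0.446
  V/F = 0.446: g = 0.0047, g' = -0.475 → V/F = 0.456
Converged at V/F = 0.456.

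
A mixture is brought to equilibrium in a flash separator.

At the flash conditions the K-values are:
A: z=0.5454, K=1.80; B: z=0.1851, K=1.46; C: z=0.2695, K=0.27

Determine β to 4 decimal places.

β = 0.6177

Rachford–Rice: g(β) = Σ zᵢ(Kᵢ−1)/(1+β(Kᵢ−1)) = 0.
g(0) = ΣzᵢKᵢ − 1 = 0.3247 and g(1) = 1 − Σzᵢ/Kᵢ = -0.4279, so a root lies in (0, 1).
Iterate (Newton) starting at β = 0.5:
  β = 0.5000: g = 0.07106, g' = -0.5601 → β = 0.6269
  β = 0.6269: g = -0.00604, g' = -0.6666 → β = 0.6178
  β = 0.6178: g = -0.00005, g' = -0.6566 → β = 0.6177
Converged at β = 0.6177.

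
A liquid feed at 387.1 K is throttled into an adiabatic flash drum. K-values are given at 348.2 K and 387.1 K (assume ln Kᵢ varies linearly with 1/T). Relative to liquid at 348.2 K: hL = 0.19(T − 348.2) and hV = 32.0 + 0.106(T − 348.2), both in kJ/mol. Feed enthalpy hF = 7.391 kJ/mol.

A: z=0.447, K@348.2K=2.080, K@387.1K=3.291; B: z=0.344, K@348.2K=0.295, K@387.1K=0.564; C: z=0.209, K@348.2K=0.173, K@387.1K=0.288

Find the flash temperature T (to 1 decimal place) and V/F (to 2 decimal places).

T = 355.5 K, V/F = 0.19

Adiabatic flash: solve Rachford–Rice at each trial T, then check hF = ψ·hV(T) + (1−ψ)·hL(T).
  T = 348.2 K: K = (2.080, 0.295, 0.173), RR gives ψ = 0.083, H_out = 2.651 kJ/mol
  T = 387.1 K: K = (3.291, 0.564, 0.288), RR gives ψ = 0.563, H_out = 23.570 kJ/mol
  T = 367.6 K: K = (2.647, 0.415, 0.226), RR gives ψ = 0.341, H_out = 14.044 kJ/mol
  T = 357.9 K: K = (2.354, 0.351, 0.198), RR gives ψ = 0.223, H_out = 8.798 kJ/mol
  T = 353.0 K: K = (2.213, 0.322, 0.185), RR gives ψ = 0.156, H_out = 5.847 kJ/mol
  T = 355.4 K: K = (2.282, 0.336, 0.192), RR gives ψ = 0.190, H_out = 7.326 kJ/mol
  T = 356.6 K: K = (2.316, 0.343, 0.195), RR gives ψ = 0.206, H_out = 8.040 kJ/mol
Linear interpolation between T = 355.4 (H_out = 7.326) and T = 356.6 (H_out = 8.040) on hF = 7.391 gives T ≈ 355.5 K, at which ψ = 0.19.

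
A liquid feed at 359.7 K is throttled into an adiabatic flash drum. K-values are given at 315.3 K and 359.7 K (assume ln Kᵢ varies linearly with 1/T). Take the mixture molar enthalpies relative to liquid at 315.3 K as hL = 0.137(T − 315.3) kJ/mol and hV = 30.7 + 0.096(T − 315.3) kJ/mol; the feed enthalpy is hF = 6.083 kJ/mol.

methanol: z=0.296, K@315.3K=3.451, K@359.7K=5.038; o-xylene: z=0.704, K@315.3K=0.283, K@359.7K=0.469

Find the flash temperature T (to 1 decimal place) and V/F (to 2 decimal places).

T = 322.5 K, V/F = 0.17

Adiabatic flash: solve Rachford–Rice at each trial T, then check hF = ψ·hV(T) + (1−ψ)·hL(T).
  T = 315.3 K: K = (3.451, 0.283), RR gives ψ = 0.126, H_out = 3.856 kJ/mol
  T = 359.7 K: K = (5.038, 0.469), RR gives ψ = 0.383, H_out = 17.146 kJ/mol
  T = 337.5 K: K = (4.222, 0.370), RR gives ψ = 0.252, H_out = 10.538 kJ/mol
  T = 326.4 K: K = (3.830, 0.325), RR gives ψ = 0.190, H_out = 7.265 kJ/mol
  T = 320.9 K: K = (3.641, 0.304), RR gives ψ = 0.159, H_out = 5.601 kJ/mol
  T = 323.6 K: K = (3.733, 0.314), RR gives ψ = 0.174, H_out = 6.423 kJ/mol
  T = 322.2 K: K = (3.685, 0.309), RR gives ψ = 0.166, H_out = 5.999 kJ/mol
Linear interpolation between T = 322.2 (H_out = 5.999) and T = 323.6 (H_out = 6.423) on hF = 6.083 gives T ≈ 322.5 K, at which ψ = 0.17.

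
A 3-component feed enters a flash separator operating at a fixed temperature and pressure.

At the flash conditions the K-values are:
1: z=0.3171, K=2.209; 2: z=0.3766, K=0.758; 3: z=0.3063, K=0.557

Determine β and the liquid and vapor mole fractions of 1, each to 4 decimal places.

β = 0.3775, x_1 = 0.2177, y_1 = 0.4810

Newton–Raphson from β = 0.5:
  β = 0.5000: g = -0.03904, g' = -0.3078 → β = 0.3731
  β = 0.3731: g = 0.00144, g' = -0.3330 → β = 0.3775
Converged at β = 0.3775.
Compositions from xᵢ = zᵢ/(1+β(Kᵢ−1)), yᵢ = Kᵢxᵢ:
  1: x = 0.2177, y = 0.4810
  2: x = 0.4145, y = 0.3142
  3: x = 0.3678, y = 0.2049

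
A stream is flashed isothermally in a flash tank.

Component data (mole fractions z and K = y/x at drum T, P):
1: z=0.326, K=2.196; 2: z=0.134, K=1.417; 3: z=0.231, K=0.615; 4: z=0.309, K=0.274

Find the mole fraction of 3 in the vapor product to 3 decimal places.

Material balance + equilibrium reduce to Σ zᵢ(Kᵢ−1)/(1+ψ(Kᵢ−1)) = 0.
Check two-phase: ΣzᵢKᵢ = 1.133 > 1 and Σzᵢ/Kᵢ = 1.746 > 1, so g(0) = 0.133 > 0 and g(1) = -0.746 < 0.
Newton iteration, ψ⁰ = 0.6:
  ψ = 0.600: g = -0.2414, g' = -0.742 → ψ = 0.275
  ψ = 0.275: g = -0.0361, g' = -0.580 → ψ = 0.213
Converged at ψ = 0.213.
Compositions from xᵢ = zᵢ/(1+ψ(Kᵢ−1)), yᵢ = Kᵢxᵢ:
  1: x = 0.260, y = 0.571
  2: x = 0.123, y = 0.174
  3: x = 0.252, y = 0.155
  4: x = 0.365, y = 0.100

y_3 = 0.155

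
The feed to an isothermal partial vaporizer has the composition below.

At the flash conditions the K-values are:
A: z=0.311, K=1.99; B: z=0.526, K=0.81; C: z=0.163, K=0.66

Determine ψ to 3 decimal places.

Let ψ = V/F and solve Σ zᵢ(Kᵢ−1)/(1+ψ(Kᵢ−1)) = 0.
Feasibility: ΣzᵢKᵢ = 1.153, Σzᵢ/Kᵢ = 1.053 — both > 1, two phases present.
Newton–Raphson from ψ = 0.53:
  ψ = 0.530: g = 0.0232, g' = -0.183 → ψ = 0.657
  ψ = 0.657: g = 0.0010, g' = -0.168 → ψ = 0.663
Converged at ψ = 0.663.

ψ = 0.663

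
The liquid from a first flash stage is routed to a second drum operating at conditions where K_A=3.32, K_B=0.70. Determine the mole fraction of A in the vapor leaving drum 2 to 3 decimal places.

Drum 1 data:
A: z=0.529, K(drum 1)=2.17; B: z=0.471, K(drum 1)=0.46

Drum 1:
Rachford–Rice: g(ψ₁) = Σ zᵢ(Kᵢ−1)/(1+ψ₁(Kᵢ−1)) = 0.
Check two-phase: ΣzᵢKᵢ = 1.365 > 1 and Σzᵢ/Kᵢ = 1.268 > 1, so g(0) = 0.365 > 0 and g(1) = -0.268 < 0.
Binary case is linear: z₁(K₁−1)(1+ψ₁(K₂−1)) + z₂(K₂−1)(1+ψ₁(K₁−1)) = 0
⇒ ψ₁ = [z₁(K₁−1)+z₂(K₂−1)] / [−(K₁−1)(K₂−1)] = 0.3646/0.6318 = 0.577
Drum-1 compositions:
  A: x = 0.316, y = 0.685
  B: x = 0.684, y = 0.315
Drum-2 feed = drum-1 liquid: z₂ = (0.3158, 0.6842).
Drum 2:
Rachford–Rice: g(ψ₂) = Σ zᵢ(Kᵢ−1)/(1+ψ₂(Kᵢ−1)) = 0.
g(0) = ΣzᵢKᵢ − 1 = 0.527 and g(1) = 1 − Σzᵢ/Kᵢ = -0.073, so a root lies in (0, 1).
Binary case is linear: z₁(K₁−1)(1+ψ₂(K₂−1)) + z₂(K₂−1)(1+ψ₂(K₁−1)) = 0
⇒ ψ₂ = [z₁(K₁−1)+z₂(K₂−1)] / [−(K₁−1)(K₂−1)] = 0.5274/0.6960 = 0.758
  A: x = 0.115, y = 0.380
  B: x = 0.885, y = 0.620

y_A (drum 2) = 0.380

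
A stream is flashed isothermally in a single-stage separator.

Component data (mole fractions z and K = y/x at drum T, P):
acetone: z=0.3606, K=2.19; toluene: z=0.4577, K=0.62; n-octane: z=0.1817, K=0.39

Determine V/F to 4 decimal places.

Rachford–Rice: g(V/F) = Σ zᵢ(Kᵢ−1)/(1+V/F(Kᵢ−1)) = 0.
Check two-phase: ΣzᵢKᵢ = 1.1444 > 1 and Σzᵢ/Kᵢ = 1.3688 > 1, so g(0) = 0.1444 > 0 and g(1) = -0.3688 < 0.
Iterate (Newton) starting at V/F = 0.5:
  V/F = 0.5000: g = -0.10516, g' = -0.4414 → V/F = 0.2618
  V/F = 0.2618: g = 0.00216, g' = -0.4741 → V/F = 0.2663
Converged at V/F = 0.2663.

V/F = 0.2663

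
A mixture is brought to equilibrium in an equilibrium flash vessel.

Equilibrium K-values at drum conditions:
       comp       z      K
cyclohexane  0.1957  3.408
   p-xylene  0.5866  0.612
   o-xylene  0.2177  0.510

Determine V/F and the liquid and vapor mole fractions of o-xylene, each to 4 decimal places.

V/F = 0.1365, x_o-xylene = 0.2333, y_o-xylene = 0.1190

Material balance + equilibrium reduce to Σ zᵢ(Kᵢ−1)/(1+V/F(Kᵢ−1)) = 0.
g(0) = ΣzᵢKᵢ − 1 = 0.1370 and g(1) = 1 − Σzᵢ/Kᵢ = -0.4428, so a root lies in (0, 1).
Iterate (Newton) starting at V/F = 0.5:
  V/F = 0.5000: g = -0.20986, g' = -0.4612 → V/F = 0.0450
  V/F = 0.0450: g = 0.08444, g' = -1.0698 → V/F = 0.1239
  V/F = 0.1239: g = 0.01026, g' = -0.8298 → V/F = 0.1363
  V/F = 0.1363: g = 0.00018, g' = -0.8017 → V/F = 0.1365
Converged at V/F = 0.1365.
Compositions from xᵢ = zᵢ/(1+V/F(Kᵢ−1)), yᵢ = Kᵢxᵢ:
  cyclohexane: x = 0.1473, y = 0.5019
  p-xylene: x = 0.6194, y = 0.3791
  o-xylene: x = 0.2333, y = 0.1190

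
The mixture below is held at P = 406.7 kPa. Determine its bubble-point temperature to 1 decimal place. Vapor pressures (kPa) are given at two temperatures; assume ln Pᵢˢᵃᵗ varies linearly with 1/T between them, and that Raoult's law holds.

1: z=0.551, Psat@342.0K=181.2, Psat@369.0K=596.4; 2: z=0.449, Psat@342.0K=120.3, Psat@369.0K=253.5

T = 366.7 K

Bubble-point temperature: ΣzᵢPᵢˢᵃᵗ(T) = P. Interpolate ln Pᵢˢᵃᵗ = aᵢ + bᵢ/T.
  T = 342.0 K: ΣzᵢPᵢˢᵃᵗ = 153.86 kPa
  T = 369.0 K: ΣzᵢPᵢˢᵃᵗ = 442.44 kPa
  T = 355.5 K: ΣzᵢPᵢˢᵃᵗ = 264.80 kPa
  T = 362.2 K: ΣzᵢPᵢˢᵃᵗ = 342.88 kPa
  T = 365.6 K: ΣzᵢPᵢˢᵃᵗ = 389.84 kPa
  T = 367.3 K: ΣzᵢPᵢˢᵃᵗ = 415.40 kPa
Interpolating between 365.6 K and 367.3 K gives T ≈ 366.7 K.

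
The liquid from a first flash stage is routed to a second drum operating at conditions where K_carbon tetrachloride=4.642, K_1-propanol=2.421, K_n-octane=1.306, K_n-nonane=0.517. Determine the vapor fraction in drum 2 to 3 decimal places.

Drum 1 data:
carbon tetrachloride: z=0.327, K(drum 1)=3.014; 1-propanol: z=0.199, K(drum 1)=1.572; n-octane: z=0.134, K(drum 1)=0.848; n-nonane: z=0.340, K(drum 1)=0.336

V/F (drum 2) = 0.510

Drum 1:
Material balance + equilibrium reduce to Σ zᵢ(Kᵢ−1)/(1+ψ₁(Kᵢ−1)) = 0.
g(0) = ΣzᵢKᵢ − 1 = 0.526 and g(1) = 1 − Σzᵢ/Kᵢ = -0.405, so a root lies in (0, 1).
Iterate (Newton) starting at ψ₁ = 0.51:
  ψ₁ = 0.510: g = 0.0496, g' = -0.708 → ψ₁ = 0.580
Converged at ψ₁ = 0.580.
Drum-1 compositions:
  carbon tetrachloride: x = 0.151, y = 0.455
  1-propanol: x = 0.149, y = 0.235
  n-octane: x = 0.147, y = 0.125
  n-nonane: x = 0.553, y = 0.186
Drum-2 feed = drum-1 liquid: z₂ = (0.1509, 0.1495, 0.1469, 0.5527).
Drum 2:
Material balance + equilibrium reduce to Σ zᵢ(Kᵢ−1)/(1+ψ₂(Kᵢ−1)) = 0.
g(0) = ΣzᵢKᵢ − 1 = 0.540 and g(1) = 1 − Σzᵢ/Kᵢ = -0.276, so a root lies in (0, 1).
Newton–Raphson from ψ₂ = 0.5:
  ψ₂ = 0.500: g = 0.0060, g' = -0.589 → ψ₂ = 0.510
Converged at ψ₂ = 0.510.
  carbon tetrachloride: x = 0.053, y = 0.245
  1-propanol: x = 0.087, y = 0.210
  n-octane: x = 0.127, y = 0.166
  n-nonane: x = 0.733, y = 0.379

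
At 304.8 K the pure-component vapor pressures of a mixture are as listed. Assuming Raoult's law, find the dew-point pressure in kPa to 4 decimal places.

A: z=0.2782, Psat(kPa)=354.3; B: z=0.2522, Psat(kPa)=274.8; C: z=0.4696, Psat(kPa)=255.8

Pdew = 282.5834 kPa

At the dew point ψ → 1, so Σzᵢ/Kᵢ = 1 with Kᵢ = Pᵢˢᵃᵗ/P ⇒ 1/P = Σzᵢ/Pᵢˢᵃᵗ.
1/P = 0.2782/354.3 + 0.2522/274.8 + 0.4696/255.8 = 0.0035388 ⇒ P = 282.5834 kPa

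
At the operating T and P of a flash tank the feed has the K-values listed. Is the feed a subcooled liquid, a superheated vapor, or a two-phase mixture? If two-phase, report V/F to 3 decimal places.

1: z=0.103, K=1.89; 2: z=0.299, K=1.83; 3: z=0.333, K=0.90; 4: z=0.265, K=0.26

two-phase, V/F = 0.264

ΣzᵢKᵢ = 1.110; Σzᵢ/Kᵢ = 1.607.
Both exceed 1, so a two-phase solution exists.
Let ψ = V/F and solve Σ zᵢ(Kᵢ−1)/(1+ψ(Kᵢ−1)) = 0.
Newton iteration, ψ⁰ = 0.52:
  ψ = 0.520: g = -0.1179, g' = -0.526 → ψ = 0.296
  ψ = 0.296: g = -0.0136, g' = -0.425 → ψ = 0.264
Converged at ψ = 0.264.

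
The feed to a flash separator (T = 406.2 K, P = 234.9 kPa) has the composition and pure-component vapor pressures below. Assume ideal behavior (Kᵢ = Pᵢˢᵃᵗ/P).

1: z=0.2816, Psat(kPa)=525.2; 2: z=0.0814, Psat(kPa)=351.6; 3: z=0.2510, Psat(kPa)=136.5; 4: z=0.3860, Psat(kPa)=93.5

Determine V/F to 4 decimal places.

V/F = 0.0847

Raoult's law: Kᵢ = Pᵢˢᵃᵗ/P = Pᵢˢᵃᵗ/234.9.
  K_1 = 525.2/234.9 = 2.235845, K_2 = 351.6/234.9 = 1.496807, K_3 = 136.5/234.9 = 0.581098, K_4 = 93.5/234.9 = 0.398042
Iterate (Newton) starting at V/F = 0.31:
  V/F = 0.3100: g = -0.11984, g' = -0.5095 → V/F = 0.0748
  V/F = 0.0748: g = 0.00571, g' = -0.5794 → V/F = 0.0846
  V/F = 0.0846: g = 0.00003, g' = -0.5736 → V/F = 0.0847
Converged at V/F = 0.0847.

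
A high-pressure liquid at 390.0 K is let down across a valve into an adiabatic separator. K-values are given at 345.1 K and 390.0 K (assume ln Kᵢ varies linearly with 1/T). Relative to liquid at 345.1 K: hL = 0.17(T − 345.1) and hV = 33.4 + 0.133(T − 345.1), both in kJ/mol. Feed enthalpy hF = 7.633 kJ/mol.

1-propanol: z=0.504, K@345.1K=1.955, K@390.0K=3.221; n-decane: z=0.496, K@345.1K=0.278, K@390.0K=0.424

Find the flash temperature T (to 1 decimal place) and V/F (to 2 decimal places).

Adiabatic flash: solve Rachford–Rice at each trial T, then check hF = ψ·hV(T) + (1−ψ)·hL(T).
  T = 345.1 K: K = (1.955, 0.278), RR gives ψ = 0.179, H_out = 5.968 kJ/mol
  T = 390.0 K: K = (3.221, 0.424), RR gives ψ = 0.652, H_out = 28.316 kJ/mol
  T = 367.6 K: K = (2.549, 0.348), RR gives ψ = 0.453, H_out = 18.572 kJ/mol
  T = 356.4 K: K = (2.243, 0.312), RR gives ψ = 0.334, H_out = 12.933 kJ/mol
  T = 350.8 K: K = (2.098, 0.295), RR gives ψ = 0.263, H_out = 9.702 kJ/mol
  T = 348.0 K: K = (2.027, 0.287), RR gives ψ = 0.224, H_out = 7.934 kJ/mol
  T = 346.6 K: K = (1.992, 0.282), RR gives ψ = 0.202, H_out = 7.004 kJ/mol
Linear interpolation between T = 346.6 (H_out = 7.004) and T = 348.0 (H_out = 7.934) on hF = 7.633 gives T ≈ 347.5 K, at which ψ = 0.22.

T = 347.5 K, V/F = 0.22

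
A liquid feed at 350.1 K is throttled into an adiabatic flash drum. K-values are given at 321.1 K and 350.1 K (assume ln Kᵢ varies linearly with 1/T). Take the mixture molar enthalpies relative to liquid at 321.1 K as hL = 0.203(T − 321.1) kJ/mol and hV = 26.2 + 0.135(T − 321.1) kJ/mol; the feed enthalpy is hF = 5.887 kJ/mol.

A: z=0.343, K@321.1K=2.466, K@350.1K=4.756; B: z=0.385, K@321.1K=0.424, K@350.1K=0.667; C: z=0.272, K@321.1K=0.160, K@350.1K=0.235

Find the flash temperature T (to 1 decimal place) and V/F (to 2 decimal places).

T = 327.7 K, V/F = 0.18

Adiabatic flash: solve Rachford–Rice at each trial T, then check hF = ψ·hV(T) + (1−ψ)·hL(T).
  T = 321.1 K: K = (2.466, 0.424, 0.160), RR gives ψ = 0.052, H_out = 1.354 kJ/mol
  T = 350.1 K: K = (4.756, 0.667, 0.235), RR gives ψ = 0.460, H_out = 17.028 kJ/mol
  T = 335.6 K: K = (3.474, 0.537, 0.196), RR gives ψ = 0.292, H_out = 10.318 kJ/mol
  T = 328.4 K: K = (2.941, 0.479, 0.177), RR gives ψ = 0.189, H_out = 6.331 kJ/mol
  T = 324.8 K: K = (2.699, 0.451, 0.169), RR gives ψ = 0.126, H_out = 4.033 kJ/mol
  T = 326.6 K: K = (2.818, 0.465, 0.173), RR gives ψ = 0.159, H_out = 5.214 kJ/mol
Linear interpolation between T = 326.6 (H_out = 5.214) and T = 328.4 (H_out = 6.331) on hF = 5.887 gives T ≈ 327.7 K, at which ψ = 0.18.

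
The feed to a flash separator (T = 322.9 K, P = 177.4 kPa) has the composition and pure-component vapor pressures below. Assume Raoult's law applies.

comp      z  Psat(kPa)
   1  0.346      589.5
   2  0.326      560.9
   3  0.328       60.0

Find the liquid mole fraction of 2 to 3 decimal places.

x_2 = 0.113

Raoult's law: Kᵢ = Pᵢˢᵃᵗ/P = Pᵢˢᵃᵗ/177.4.
  K_1 = 589.5/177.4 = 3.32300, K_2 = 560.9/177.4 = 3.16178, K_3 = 60.0/177.4 = 0.33822
Material balance + equilibrium reduce to Σ zᵢ(Kᵢ−1)/(1+V/F(Kᵢ−1)) = 0.
Feasibility: ΣzᵢKᵢ = 2.291, Σzᵢ/Kᵢ = 1.177 — both > 1, two phases present.
Newton–Raphson from V/F = 0.51:
  V/F = 0.510: g = 0.3754, g' = -1.063 → V/F = 0.863
  V/F = 0.863: g = 0.0071, g' = -1.174 → V/F = 0.869
Converged at V/F = 0.869.
Compositions from xᵢ = zᵢ/(1+V/F(Kᵢ−1)), yᵢ = Kᵢxᵢ:
  1: x = 0.115, y = 0.381
  2: x = 0.113, y = 0.358
  3: x = 0.772, y = 0.261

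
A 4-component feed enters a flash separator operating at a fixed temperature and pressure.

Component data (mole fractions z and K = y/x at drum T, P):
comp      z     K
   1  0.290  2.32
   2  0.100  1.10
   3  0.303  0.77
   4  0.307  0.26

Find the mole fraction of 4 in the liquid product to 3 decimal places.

Rachford–Rice: g(β) = Σ zᵢ(Kᵢ−1)/(1+β(Kᵢ−1)) = 0.
g(0) = ΣzᵢKᵢ − 1 = 0.096 and g(1) = 1 − Σzᵢ/Kᵢ = -0.790, so a root lies in (0, 1).
Newton iteration, β⁰ = 0.4:
  β = 0.400: g = -0.1393, g' = -0.576 → β = 0.158
  β = 0.158: g = -0.0031, g' = -0.580 → β = 0.153
Converged at β = 0.153.
Compositions from xᵢ = zᵢ/(1+β(Kᵢ−1)), yᵢ = Kᵢxᵢ:
  1: x = 0.241, y = 0.560
  2: x = 0.098, y = 0.108
  3: x = 0.314, y = 0.242
  4: x = 0.346, y = 0.090

x_4 = 0.346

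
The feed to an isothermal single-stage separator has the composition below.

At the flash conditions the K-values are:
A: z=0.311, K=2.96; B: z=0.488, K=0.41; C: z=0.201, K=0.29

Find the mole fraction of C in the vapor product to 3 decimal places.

y_C = 0.065

Rachford–Rice: g(ψ) = Σ zᵢ(Kᵢ−1)/(1+ψ(Kᵢ−1)) = 0.
Feasibility: ΣzᵢKᵢ = 1.179, Σzᵢ/Kᵢ = 1.988 — both > 1, two phases present.
Newton–Raphson from ψ = 0.59:
  ψ = 0.590: g = -0.4046, g' = -0.957 → ψ = 0.167
  ψ = 0.167: g = -0.0222, g' = -1.017 → ψ = 0.145
  ψ = 0.145: g = 0.0004, g' = -1.053 → ψ = 0.146
Converged at ψ = 0.146.
Compositions from xᵢ = zᵢ/(1+ψ(Kᵢ−1)), yᵢ = Kᵢxᵢ:
  A: x = 0.242, y = 0.716
  B: x = 0.534, y = 0.219
  C: x = 0.224, y = 0.065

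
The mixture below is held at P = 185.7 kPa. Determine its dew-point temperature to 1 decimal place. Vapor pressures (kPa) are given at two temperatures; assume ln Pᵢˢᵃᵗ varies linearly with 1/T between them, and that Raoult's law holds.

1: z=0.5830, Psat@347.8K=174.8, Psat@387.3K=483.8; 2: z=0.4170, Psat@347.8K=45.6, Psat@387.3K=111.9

T = 383.2 K

Dew-point temperature: Σzᵢ·P/Pᵢˢᵃᵗ(T) = 1. Interpolate ln Pᵢˢᵃᵗ = aᵢ + bᵢ/T.
  T = 347.8 K: ΣzᵢP/Pᵢˢᵃᵗ = 2.3175
  T = 387.3 K: ΣzᵢP/Pᵢˢᵃᵗ = 0.9158
  T = 367.6 K: ΣzᵢP/Pᵢˢᵃᵗ = 1.4188
  T = 377.5 K: ΣzᵢP/Pᵢˢᵃᵗ = 1.1320
  T = 382.4 K: ΣzᵢP/Pᵢˢᵃᵗ = 1.0168
  T = 384.9 K: ΣzᵢP/Pᵢˢᵃᵗ = 0.9636
Interpolating between 382.4 K and 384.9 K gives T ≈ 383.2 K.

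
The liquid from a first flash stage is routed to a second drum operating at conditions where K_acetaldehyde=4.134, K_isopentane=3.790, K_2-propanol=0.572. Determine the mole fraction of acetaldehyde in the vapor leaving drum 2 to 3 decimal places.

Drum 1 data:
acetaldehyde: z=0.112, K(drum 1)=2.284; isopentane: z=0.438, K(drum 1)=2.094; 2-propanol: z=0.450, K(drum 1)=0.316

y_acetaldehyde (drum 2) = 0.099

Drum 1:
Let ψ₁ = V/F and solve Σ zᵢ(Kᵢ−1)/(1+ψ₁(Kᵢ−1)) = 0.
g(0) = ΣzᵢKᵢ − 1 = 0.315 and g(1) = 1 − Σzᵢ/Kᵢ = -0.682, so a root lies in (0, 1).
Iterate (Newton) starting at ψ₁ = 0.5:
  ψ₁ = 0.500: g = -0.0705, g' = -0.774 → ψ₁ = 0.409
  ψ₁ = 0.409: g = -0.0020, g' = -0.735 → ψ₁ = 0.406
Converged at ψ₁ = 0.406.
Drum-1 compositions:
  acetaldehyde: x = 0.074, y = 0.168
  isopentane: x = 0.303, y = 0.635
  2-propanol: x = 0.623, y = 0.197
Drum-2 feed = drum-1 liquid: z₂ = (0.0736, 0.3032, 0.6232).
Drum 2:
Rachford–Rice: g(ψ₂) = Σ zᵢ(Kᵢ−1)/(1+ψ₂(Kᵢ−1)) = 0.
g(0) = ΣzᵢKᵢ − 1 = 0.810 and g(1) = 1 − Σzᵢ/Kᵢ = -0.187, so a root lies in (0, 1).
Newton–Raphson from ψ₂ = 0.5:
  ψ₂ = 0.500: g = 0.1038, g' = -0.706 → ψ₂ = 0.647
  ψ₂ = 0.647: g = 0.0089, g' = -0.597 → ψ₂ = 0.662
Converged at ψ₂ = 0.662.
  acetaldehyde: x = 0.024, y = 0.099
  isopentane: x = 0.107, y = 0.404
  2-propanol: x = 0.870, y = 0.497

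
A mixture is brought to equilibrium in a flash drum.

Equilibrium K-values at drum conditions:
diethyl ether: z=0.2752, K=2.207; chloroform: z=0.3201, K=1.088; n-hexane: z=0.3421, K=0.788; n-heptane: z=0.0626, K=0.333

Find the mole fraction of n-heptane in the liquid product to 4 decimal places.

x_n-heptane = 0.1490

Let ψ = V/F and solve Σ zᵢ(Kᵢ−1)/(1+ψ(Kᵢ−1)) = 0.
g(0) = ΣzᵢKᵢ − 1 = 0.2461 and g(1) = 1 − Σzᵢ/Kᵢ = -0.0410, so a root lies in (0, 1).
Newton–Raphson from ψ = 0.5:
  ψ = 0.5000: g = 0.09036, g' = -0.2401 → ψ = 0.8763
  ψ = 0.8763: g = -0.00198, g' = -0.2813 → ψ = 0.8692
Converged at ψ = 0.8692.
Compositions from xᵢ = zᵢ/(1+ψ(Kᵢ−1)), yᵢ = Kᵢxᵢ:
  diethyl ether: x = 0.1343, y = 0.2964
  chloroform: x = 0.2974, y = 0.3235
  n-hexane: x = 0.4194, y = 0.3305
  n-heptane: x = 0.1490, y = 0.0496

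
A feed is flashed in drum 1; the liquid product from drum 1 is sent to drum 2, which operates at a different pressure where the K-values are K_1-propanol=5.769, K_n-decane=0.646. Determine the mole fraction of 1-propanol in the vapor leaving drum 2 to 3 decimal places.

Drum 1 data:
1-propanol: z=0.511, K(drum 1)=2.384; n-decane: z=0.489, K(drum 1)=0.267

y_1-propanol (drum 2) = 0.399

Drum 1:
Material balance + equilibrium reduce to Σ zᵢ(Kᵢ−1)/(1+ψ₁(Kᵢ−1)) = 0.
Check two-phase: ΣzᵢKᵢ = 1.349 > 1 and Σzᵢ/Kᵢ = 2.046 > 1, so g(0) = 0.349 > 0 and g(1) = -1.046 < 0.
Binary case is linear: z₁(K₁−1)(1+ψ₁(K₂−1)) + z₂(K₂−1)(1+ψ₁(K₁−1)) = 0
⇒ ψ₁ = [z₁(K₁−1)+z₂(K₂−1)] / [−(K₁−1)(K₂−1)] = 0.3488/1.0145 = 0.344
Drum-1 compositions:
  1-propanol: x = 0.346, y = 0.825
  n-decane: x = 0.654, y = 0.175
Drum-2 feed = drum-1 liquid: z₂ = (0.3462, 0.6538).
Drum 2:
Let ψ₂ = V/F and solve Σ zᵢ(Kᵢ−1)/(1+ψ₂(Kᵢ−1)) = 0.
Feasibility: ΣzᵢKᵢ = 2.420, Σzᵢ/Kᵢ = 1.072 — both > 1, two phases present.
Iterate (Newton) starting at ψ₂ = 0.5:
  ψ₂ = 0.500: g = 0.2067, g' = -0.808 → ψ₂ = 0.756
  ψ₂ = 0.756: g = 0.0427, g' = -0.524 → ψ₂ = 0.837
  ψ₂ = 0.837: g = 0.0018, g' = -0.481 → ψ₂ = 0.841
Converged at ψ₂ = 0.841.
  1-propanol: x = 0.069, y = 0.399
  n-decane: x = 0.931, y = 0.601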